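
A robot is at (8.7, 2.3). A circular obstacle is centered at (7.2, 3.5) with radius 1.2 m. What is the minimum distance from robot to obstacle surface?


center_dist = sqrt((8.7-7.2)^2 + (2.3-3.5)^2)
= sqrt(2.25 + 1.44)
= 1.9209
min_dist = center_dist - radius = 1.9209 - 1.2 = 0.7209 m


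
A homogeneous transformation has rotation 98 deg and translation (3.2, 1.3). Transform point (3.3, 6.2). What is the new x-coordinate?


x' = cos(theta)*px - sin(theta)*py + tx
= -0.1392*3.3 - 0.9903*6.2 + 3.2
= -3.3989


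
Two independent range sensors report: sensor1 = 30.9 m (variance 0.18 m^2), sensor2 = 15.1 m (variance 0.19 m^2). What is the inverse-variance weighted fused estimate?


w1 = (1/var1) / (1/var1 + 1/var2)
   = 5.5556 / (5.5556 + 5.2632) = 0.5135
w2 = 1 - w1 = 0.4865
fused = w1*s1 + w2*s2 = 15.8676 + 7.3459
= 23.2135 m


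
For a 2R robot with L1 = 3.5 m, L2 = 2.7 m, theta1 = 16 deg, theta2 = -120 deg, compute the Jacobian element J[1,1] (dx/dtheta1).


J[1,1] = -L1*sin(t1) - L2*sin(t1+t2)
= -3.5*sin(16) - 2.7*sin(-104)
= 1.6551


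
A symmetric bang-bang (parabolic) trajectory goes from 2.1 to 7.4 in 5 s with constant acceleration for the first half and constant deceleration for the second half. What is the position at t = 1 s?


Symmetric rest-to-rest: each phase covers (pf-p0)/2 in time T/2. 0.5*a*(T/2)^2 = (pf-p0)/2 => a = 4*(pf-p0)/T^2
a = 4*(7.4-2.1)/5^2 = 0.848
t = 1 is in the acceleration phase (t <= T/2).
p = p0 + 0.5*a*t^2 = 2.1 + 0.5*0.848*1^2
= 2.524


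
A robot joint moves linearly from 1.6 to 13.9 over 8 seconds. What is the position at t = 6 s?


s = t/T = 6/8 = 0.75
p(t) = p0 + (pf-p0)*s
= 1.6 + (13.9 - 1.6) * 0.75
= 10.825


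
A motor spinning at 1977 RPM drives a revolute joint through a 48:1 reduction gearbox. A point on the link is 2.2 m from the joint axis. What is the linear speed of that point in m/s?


omega_motor = 1977 * 2*pi/60 = 207.031 rad/s
omega_joint = omega_motor / 48 = 4.3131 rad/s
v = omega_joint * r = 4.3131 * 2.2
= 9.4889 m/s


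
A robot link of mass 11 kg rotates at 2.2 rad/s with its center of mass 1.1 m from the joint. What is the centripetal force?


F = m * omega^2 * r
= 11 * 2.2^2 * 1.1
= 11 * 4.84 * 1.1
= 58.564 N


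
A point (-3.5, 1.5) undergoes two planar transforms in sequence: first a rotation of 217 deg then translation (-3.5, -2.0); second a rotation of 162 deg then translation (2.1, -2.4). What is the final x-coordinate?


After transform 1:
x1 = cos(217)*-3.5 - sin(217)*1.5 + -3.5 = 0.1979
y1 = sin(217)*-3.5 + cos(217)*1.5 + -2.0 = -1.0916
After transform 2:
x2 = cos(162)*0.1979 - sin(162)*-1.0916 + 2.1
= 2.2491


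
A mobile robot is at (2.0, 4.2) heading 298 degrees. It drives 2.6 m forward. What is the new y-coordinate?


y_new = y0 + d*sin(theta)
= 4.2 + 2.6*sin(298)
= 4.2 + -2.2957
= 1.9043


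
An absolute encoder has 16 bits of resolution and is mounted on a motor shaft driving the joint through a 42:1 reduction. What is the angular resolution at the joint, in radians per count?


counts = 2^16 = 65536
effective counts at joint = 65536 * 42 = 2752512
resolution = 2*pi / 2752512
= 2.2827e-06 rad/count


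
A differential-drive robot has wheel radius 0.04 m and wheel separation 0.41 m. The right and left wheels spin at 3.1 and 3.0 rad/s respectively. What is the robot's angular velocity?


vR = r*wR = 0.04*3.1 = 0.124 m/s
vL = r*wL = 0.04*3.0 = 0.12 m/s
v = (vR+vL)/2 = 0.122 m/s
omega = (vR-vL)/L = 0.0098 rad/s
angular velocity = 0.0098 rad/s


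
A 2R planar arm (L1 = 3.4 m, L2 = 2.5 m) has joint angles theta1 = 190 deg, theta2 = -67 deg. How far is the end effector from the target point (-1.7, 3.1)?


End effector via forward kinematics:
x = L1*cos(t1) + L2*cos(t1+t2) = -4.7099
y = L1*sin(t1) + L2*sin(t1+t2) = 1.5063
Distance to target:
d = sqrt((-1.7 - -4.7099)^2 + (3.1 - 1.5063)^2)
= sqrt(9.0598 + 2.54)
= 3.4058 m


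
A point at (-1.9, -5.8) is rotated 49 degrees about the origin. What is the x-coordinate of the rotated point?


x' = x*cos(theta) - y*sin(theta)
cos(49 deg) = 0.6561, sin(49 deg) = 0.7547
x' = -1.9 * 0.6561 - -5.8 * 0.7547
= -1.2465 - -4.3773
= 3.1308


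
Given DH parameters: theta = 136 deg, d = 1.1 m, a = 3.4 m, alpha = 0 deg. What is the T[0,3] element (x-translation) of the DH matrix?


T[0,3] = a * cos(theta)
= 3.4 * cos(136 deg)
= 3.4 * -0.7193
= -2.4458


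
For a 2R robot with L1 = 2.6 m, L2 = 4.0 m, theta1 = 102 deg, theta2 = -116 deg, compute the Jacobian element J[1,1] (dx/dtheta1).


J[1,1] = -L1*sin(t1) - L2*sin(t1+t2)
= -2.6*sin(102) - 4.0*sin(-14)
= -1.5755


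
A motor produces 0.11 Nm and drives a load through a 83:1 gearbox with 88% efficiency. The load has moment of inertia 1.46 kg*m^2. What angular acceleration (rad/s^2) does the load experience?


tau_out = tau_motor * N * eta
= 0.11 * 83 * 0.88 = 8.0344 Nm
alpha = tau_out / I = 8.0344 / 1.46
= 5.503 rad/s^2


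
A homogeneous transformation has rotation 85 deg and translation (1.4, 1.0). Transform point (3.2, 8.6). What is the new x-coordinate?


x' = cos(theta)*px - sin(theta)*py + tx
= 0.0872*3.2 - 0.9962*8.6 + 1.4
= -6.8884


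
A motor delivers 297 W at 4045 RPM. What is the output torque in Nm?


omega = 4045 * 2*pi/60 = 423.5914 rad/s
tau = P / omega = 297 / 423.5914
= 0.7011 Nm


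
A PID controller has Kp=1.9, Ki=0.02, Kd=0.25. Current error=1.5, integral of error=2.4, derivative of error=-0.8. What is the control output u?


u = Kp*e + Ki*int(e) + Kd*de/dt
= 1.9*1.5 + 0.02*2.4 + 0.25*(-0.8)
= 2.85 + 0.048 + -0.2
= 2.698


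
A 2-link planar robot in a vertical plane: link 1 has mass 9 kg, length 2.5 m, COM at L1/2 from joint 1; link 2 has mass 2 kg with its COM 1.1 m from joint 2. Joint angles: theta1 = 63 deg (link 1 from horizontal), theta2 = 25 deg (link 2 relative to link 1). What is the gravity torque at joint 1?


Horizontal distance from joint 1 to link-1 COM:
  x_c1 = (L1/2)*cos(t1) = 1.25 * 0.454 = 0.5675 m
Horizontal distance from joint 1 to link-2 COM:
  x_c2 = L1*cos(t1) + Lc2*cos(t1+t2)
       = 2.5*0.454 + 1.1*0.0349 = 1.1734 m
tau1 = m1*g*x_c1 + m2*g*x_c2
     = 9*9.81*0.5675 + 2*9.81*1.1734
     = 50.1035 + 23.0214
     = 73.125 Nm


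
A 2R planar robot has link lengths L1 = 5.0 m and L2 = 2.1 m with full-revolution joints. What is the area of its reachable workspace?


r_max = L1 + L2 = 7.1 m
r_min = |L1 - L2| = 2.9 m
Area = pi*(r_max^2 - r_min^2)
= pi*(50.41 - 8.41)
= pi * 42.0
= 131.9469 m^2


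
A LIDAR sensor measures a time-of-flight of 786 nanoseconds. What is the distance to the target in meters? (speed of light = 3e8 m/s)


tof = 786 ns = 7.86e-07 s
dist = c * tof / 2
= 3e8 * 7.86e-07 / 2
= 117.9 m


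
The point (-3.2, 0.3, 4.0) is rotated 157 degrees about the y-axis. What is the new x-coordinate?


Rotation about y-axis: x' = x*cos(theta) + z*sin(theta)
= -3.2 * -0.9205 + 4.0 * 0.3907
= 4.5085


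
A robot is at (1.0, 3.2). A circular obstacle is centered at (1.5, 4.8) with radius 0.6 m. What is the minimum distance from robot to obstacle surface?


center_dist = sqrt((1.0-1.5)^2 + (3.2-4.8)^2)
= sqrt(0.25 + 2.56)
= 1.6763
min_dist = center_dist - radius = 1.6763 - 0.6 = 1.0763 m


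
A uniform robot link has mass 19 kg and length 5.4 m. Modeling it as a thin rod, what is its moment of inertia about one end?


I = (1/3) * m * L^2
= (1/3) * 19 * 5.4^2
= 0.333333 * 19 * 29.16
= 184.68 kg*m^2


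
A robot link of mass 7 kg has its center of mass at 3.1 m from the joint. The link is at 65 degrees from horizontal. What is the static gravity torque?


tau = m*g*L*cos(angle)
= 7 * 9.81 * 3.1 * cos(65 deg)
= 7 * 9.81 * 3.1 * 0.4226
= 89.9657 Nm


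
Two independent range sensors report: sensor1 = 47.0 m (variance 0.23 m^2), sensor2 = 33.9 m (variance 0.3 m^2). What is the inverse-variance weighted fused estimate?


w1 = (1/var1) / (1/var1 + 1/var2)
   = 4.3478 / (4.3478 + 3.3333) = 0.566
w2 = 1 - w1 = 0.434
fused = w1*s1 + w2*s2 = 26.6038 + 14.7113
= 41.3151 m


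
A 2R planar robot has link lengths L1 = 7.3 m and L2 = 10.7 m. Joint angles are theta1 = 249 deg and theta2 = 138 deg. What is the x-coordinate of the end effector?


Convert angles to radians: theta1 = 4.3459, theta2 = 2.4086
x = L1*cos(theta1) + L2*cos(theta1+theta2)
x = -2.6161 + 9.5338
x = 6.9177


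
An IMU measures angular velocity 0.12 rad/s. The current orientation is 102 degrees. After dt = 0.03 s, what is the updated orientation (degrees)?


delta_theta = w * dt = 0.12 * 0.03 = 0.0036 rad
= 0.2063 deg
theta_new = 102 + 0.2063 = 102.2063 deg


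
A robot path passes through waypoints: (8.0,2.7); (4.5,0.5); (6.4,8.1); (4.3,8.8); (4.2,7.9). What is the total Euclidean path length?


Segment lengths:
  seg1 = sqrt((-3.5)^2 + (-2.2)^2) = 4.134
  seg2 = sqrt((1.9)^2 + (7.6)^2) = 7.8339
  seg3 = sqrt((-2.1)^2 + (0.7)^2) = 2.2136
  seg4 = sqrt((-0.1)^2 + (-0.9)^2) = 0.9055
Total = 15.087


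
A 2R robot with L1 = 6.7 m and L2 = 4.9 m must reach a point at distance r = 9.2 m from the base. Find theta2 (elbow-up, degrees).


cos(theta2) = (r^2 - L1^2 - L2^2) / (2*L1*L2)
cos(theta2) = (84.64 - 44.89 - 24.01) / 65.66
cos(theta2) = 0.23972
theta2 = 76.13 degrees


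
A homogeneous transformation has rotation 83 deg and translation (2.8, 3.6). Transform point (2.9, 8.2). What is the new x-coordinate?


x' = cos(theta)*px - sin(theta)*py + tx
= 0.1219*2.9 - 0.9925*8.2 + 2.8
= -4.9855


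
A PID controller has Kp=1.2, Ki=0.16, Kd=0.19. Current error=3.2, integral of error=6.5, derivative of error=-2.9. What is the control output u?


u = Kp*e + Ki*int(e) + Kd*de/dt
= 1.2*3.2 + 0.16*6.5 + 0.19*(-2.9)
= 3.84 + 1.04 + -0.551
= 4.329


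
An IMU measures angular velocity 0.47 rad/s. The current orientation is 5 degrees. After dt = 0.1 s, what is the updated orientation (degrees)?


delta_theta = w * dt = 0.47 * 0.1 = 0.047 rad
= 2.6929 deg
theta_new = 5 + 2.6929 = 7.6929 deg


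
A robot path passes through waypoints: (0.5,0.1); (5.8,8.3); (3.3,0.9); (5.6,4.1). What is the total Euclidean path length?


Segment lengths:
  seg1 = sqrt((5.3)^2 + (8.2)^2) = 9.7637
  seg2 = sqrt((-2.5)^2 + (-7.4)^2) = 7.8109
  seg3 = sqrt((2.3)^2 + (3.2)^2) = 3.9408
Total = 21.5154


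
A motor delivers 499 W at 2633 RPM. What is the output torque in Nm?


omega = 2633 * 2*pi/60 = 275.7271 rad/s
tau = P / omega = 499 / 275.7271
= 1.8098 Nm


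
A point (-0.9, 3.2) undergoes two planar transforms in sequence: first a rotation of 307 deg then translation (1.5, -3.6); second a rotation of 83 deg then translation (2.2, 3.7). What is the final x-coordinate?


After transform 1:
x1 = cos(307)*-0.9 - sin(307)*3.2 + 1.5 = 3.514
y1 = sin(307)*-0.9 + cos(307)*3.2 + -3.6 = -0.9554
After transform 2:
x2 = cos(83)*3.514 - sin(83)*-0.9554 + 2.2
= 3.5765


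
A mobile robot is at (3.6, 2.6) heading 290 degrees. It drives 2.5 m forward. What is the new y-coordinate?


y_new = y0 + d*sin(theta)
= 2.6 + 2.5*sin(290)
= 2.6 + -2.3492
= 0.2508


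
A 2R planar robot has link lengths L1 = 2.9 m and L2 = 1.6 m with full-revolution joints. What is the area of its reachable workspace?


r_max = L1 + L2 = 4.5 m
r_min = |L1 - L2| = 1.3 m
Area = pi*(r_max^2 - r_min^2)
= pi*(20.25 - 1.69)
= pi * 18.56
= 58.308 m^2


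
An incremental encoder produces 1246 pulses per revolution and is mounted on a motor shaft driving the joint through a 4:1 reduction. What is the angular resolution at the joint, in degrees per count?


counts per rev = 1246
effective counts at joint = 1246 * 4 = 4984
resolution = 360 / 4984
= 0.0722 deg/count


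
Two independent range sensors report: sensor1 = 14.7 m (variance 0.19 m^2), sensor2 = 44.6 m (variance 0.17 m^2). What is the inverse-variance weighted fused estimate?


w1 = (1/var1) / (1/var1 + 1/var2)
   = 5.2632 / (5.2632 + 5.8824) = 0.4722
w2 = 1 - w1 = 0.5278
fused = w1*s1 + w2*s2 = 6.9417 + 23.5389
= 30.4806 m


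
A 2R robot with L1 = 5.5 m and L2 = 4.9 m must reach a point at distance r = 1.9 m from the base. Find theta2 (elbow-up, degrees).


cos(theta2) = (r^2 - L1^2 - L2^2) / (2*L1*L2)
cos(theta2) = (3.61 - 30.25 - 24.01) / 53.9
cos(theta2) = -0.939703
theta2 = 160.0018 degrees


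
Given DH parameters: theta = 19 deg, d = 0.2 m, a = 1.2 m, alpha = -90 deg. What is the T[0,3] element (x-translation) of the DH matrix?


T[0,3] = a * cos(theta)
= 1.2 * cos(19 deg)
= 1.2 * 0.9455
= 1.1346


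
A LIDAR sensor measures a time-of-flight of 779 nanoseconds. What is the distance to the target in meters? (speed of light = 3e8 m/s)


tof = 779 ns = 7.79e-07 s
dist = c * tof / 2
= 3e8 * 7.79e-07 / 2
= 116.85 m


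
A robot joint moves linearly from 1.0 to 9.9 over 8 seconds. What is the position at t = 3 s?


s = t/T = 3/8 = 0.375
p(t) = p0 + (pf-p0)*s
= 1.0 + (9.9 - 1.0) * 0.375
= 4.3375


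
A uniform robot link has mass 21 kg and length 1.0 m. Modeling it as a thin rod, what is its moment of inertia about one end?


I = (1/3) * m * L^2
= (1/3) * 21 * 1.0^2
= 0.333333 * 21 * 1.0
= 7.0 kg*m^2


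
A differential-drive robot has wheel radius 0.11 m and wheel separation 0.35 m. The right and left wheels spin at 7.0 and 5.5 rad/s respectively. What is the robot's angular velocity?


vR = r*wR = 0.11*7.0 = 0.77 m/s
vL = r*wL = 0.11*5.5 = 0.605 m/s
v = (vR+vL)/2 = 0.6875 m/s
omega = (vR-vL)/L = 0.4714 rad/s
angular velocity = 0.4714 rad/s


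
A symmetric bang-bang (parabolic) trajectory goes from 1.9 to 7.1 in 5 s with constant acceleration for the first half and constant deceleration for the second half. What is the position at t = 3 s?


Symmetric rest-to-rest: each phase covers (pf-p0)/2 in time T/2. 0.5*a*(T/2)^2 = (pf-p0)/2 => a = 4*(pf-p0)/T^2
a = 4*(7.1-1.9)/5^2 = 0.832
t = 3 is in the deceleration phase (t > T/2).
p = pf - 0.5*a*(T-t)^2 = 7.1 - 0.5*0.832*2^2
= 5.436


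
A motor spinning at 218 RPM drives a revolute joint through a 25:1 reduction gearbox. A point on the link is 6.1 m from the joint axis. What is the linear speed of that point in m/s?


omega_motor = 218 * 2*pi/60 = 22.8289 rad/s
omega_joint = omega_motor / 25 = 0.9132 rad/s
v = omega_joint * r = 0.9132 * 6.1
= 5.5703 m/s


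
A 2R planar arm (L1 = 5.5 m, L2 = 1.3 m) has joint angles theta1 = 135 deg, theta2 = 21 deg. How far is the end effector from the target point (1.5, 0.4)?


End effector via forward kinematics:
x = L1*cos(t1) + L2*cos(t1+t2) = -5.0767
y = L1*sin(t1) + L2*sin(t1+t2) = 4.4178
Distance to target:
d = sqrt((1.5 - -5.0767)^2 + (0.4 - 4.4178)^2)
= sqrt(43.2529 + 16.1431)
= 7.7069 m


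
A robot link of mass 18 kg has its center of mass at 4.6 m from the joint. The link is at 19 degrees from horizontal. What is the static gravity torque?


tau = m*g*L*cos(angle)
= 18 * 9.81 * 4.6 * cos(19 deg)
= 18 * 9.81 * 4.6 * 0.9455
= 768.0145 Nm


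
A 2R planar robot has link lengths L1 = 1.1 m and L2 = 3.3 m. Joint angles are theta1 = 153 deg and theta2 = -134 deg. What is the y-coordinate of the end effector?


Convert angles to radians: theta1 = 2.6704, theta2 = -2.3387
y = L1*sin(theta1) + L2*sin(theta1+theta2)
y = 0.4994 + 1.0744
y = 1.5738


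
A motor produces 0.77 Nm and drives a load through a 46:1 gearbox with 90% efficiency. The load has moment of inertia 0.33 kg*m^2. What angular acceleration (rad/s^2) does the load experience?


tau_out = tau_motor * N * eta
= 0.77 * 46 * 0.9 = 31.878 Nm
alpha = tau_out / I = 31.878 / 0.33
= 96.6 rad/s^2


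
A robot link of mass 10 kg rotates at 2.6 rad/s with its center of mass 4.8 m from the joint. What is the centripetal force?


F = m * omega^2 * r
= 10 * 2.6^2 * 4.8
= 10 * 6.76 * 4.8
= 324.48 N


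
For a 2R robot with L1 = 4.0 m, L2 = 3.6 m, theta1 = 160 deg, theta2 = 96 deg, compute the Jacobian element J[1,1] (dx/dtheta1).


J[1,1] = -L1*sin(t1) - L2*sin(t1+t2)
= -4.0*sin(160) - 3.6*sin(256)
= 2.125


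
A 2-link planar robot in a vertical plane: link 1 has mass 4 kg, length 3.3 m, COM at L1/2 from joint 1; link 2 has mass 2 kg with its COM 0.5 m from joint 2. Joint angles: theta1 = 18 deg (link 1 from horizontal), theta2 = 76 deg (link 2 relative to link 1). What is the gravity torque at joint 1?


Horizontal distance from joint 1 to link-1 COM:
  x_c1 = (L1/2)*cos(t1) = 1.65 * 0.9511 = 1.5692 m
Horizontal distance from joint 1 to link-2 COM:
  x_c2 = L1*cos(t1) + Lc2*cos(t1+t2)
       = 3.3*0.9511 + 0.5*-0.0698 = 3.1036 m
tau1 = m1*g*x_c1 + m2*g*x_c2
     = 4*9.81*1.5692 + 2*9.81*3.1036
     = 61.5771 + 60.8928
     = 122.4699 Nm


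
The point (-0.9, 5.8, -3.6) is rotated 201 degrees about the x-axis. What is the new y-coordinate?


Rotation about x-axis: y' = y*cos(theta) - z*sin(theta)
= 5.8 * -0.9336 - -3.6 * -0.3584
= -6.7049


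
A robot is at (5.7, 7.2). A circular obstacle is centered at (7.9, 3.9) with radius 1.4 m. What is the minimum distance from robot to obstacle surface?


center_dist = sqrt((5.7-7.9)^2 + (7.2-3.9)^2)
= sqrt(4.84 + 10.89)
= 3.9661
min_dist = center_dist - radius = 3.9661 - 1.4 = 2.5661 m


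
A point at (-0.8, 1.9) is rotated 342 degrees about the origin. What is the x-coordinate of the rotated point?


x' = x*cos(theta) - y*sin(theta)
cos(342 deg) = 0.9511, sin(342 deg) = -0.309
x' = -0.8 * 0.9511 - 1.9 * -0.309
= -0.7608 - -0.5871
= -0.1737


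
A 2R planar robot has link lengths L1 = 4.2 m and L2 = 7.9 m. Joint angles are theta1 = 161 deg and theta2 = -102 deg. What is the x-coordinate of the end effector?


Convert angles to radians: theta1 = 2.81, theta2 = -1.7802
x = L1*cos(theta1) + L2*cos(theta1+theta2)
x = -3.9712 + 4.0688
x = 0.0976


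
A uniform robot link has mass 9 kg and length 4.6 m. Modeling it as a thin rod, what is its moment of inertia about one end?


I = (1/3) * m * L^2
= (1/3) * 9 * 4.6^2
= 0.333333 * 9 * 21.16
= 63.48 kg*m^2


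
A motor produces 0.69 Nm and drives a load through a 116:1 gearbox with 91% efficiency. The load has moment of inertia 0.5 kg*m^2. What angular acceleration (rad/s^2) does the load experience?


tau_out = tau_motor * N * eta
= 0.69 * 116 * 0.91 = 72.8364 Nm
alpha = tau_out / I = 72.8364 / 0.5
= 145.6728 rad/s^2


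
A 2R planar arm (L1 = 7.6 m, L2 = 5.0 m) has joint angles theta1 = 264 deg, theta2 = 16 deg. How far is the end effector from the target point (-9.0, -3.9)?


End effector via forward kinematics:
x = L1*cos(t1) + L2*cos(t1+t2) = 0.0738
y = L1*sin(t1) + L2*sin(t1+t2) = -12.4824
Distance to target:
d = sqrt((-9.0 - 0.0738)^2 + (-3.9 - -12.4824)^2)
= sqrt(82.3343 + 73.6577)
= 12.4897 m


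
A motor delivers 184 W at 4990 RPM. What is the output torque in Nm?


omega = 4990 * 2*pi/60 = 522.5516 rad/s
tau = P / omega = 184 / 522.5516
= 0.3521 Nm


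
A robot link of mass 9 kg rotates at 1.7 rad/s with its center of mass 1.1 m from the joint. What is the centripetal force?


F = m * omega^2 * r
= 9 * 1.7^2 * 1.1
= 9 * 2.89 * 1.1
= 28.611 N


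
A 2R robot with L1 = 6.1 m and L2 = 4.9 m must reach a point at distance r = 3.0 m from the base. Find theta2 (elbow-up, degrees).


cos(theta2) = (r^2 - L1^2 - L2^2) / (2*L1*L2)
cos(theta2) = (9.0 - 37.21 - 24.01) / 59.78
cos(theta2) = -0.873536
theta2 = 150.8722 degrees


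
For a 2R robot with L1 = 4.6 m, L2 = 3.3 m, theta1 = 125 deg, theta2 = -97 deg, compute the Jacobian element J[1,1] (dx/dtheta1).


J[1,1] = -L1*sin(t1) - L2*sin(t1+t2)
= -4.6*sin(125) - 3.3*sin(28)
= -5.3174


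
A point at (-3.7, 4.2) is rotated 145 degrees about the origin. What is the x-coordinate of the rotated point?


x' = x*cos(theta) - y*sin(theta)
cos(145 deg) = -0.8192, sin(145 deg) = 0.5736
x' = -3.7 * -0.8192 - 4.2 * 0.5736
= 3.0309 - 2.409
= 0.6218


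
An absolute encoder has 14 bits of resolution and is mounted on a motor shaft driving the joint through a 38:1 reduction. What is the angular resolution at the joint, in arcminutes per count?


counts = 2^14 = 16384
effective counts at joint = 16384 * 38 = 622592
resolution = 360*60 / 622592
= 0.0347 arcmin/count


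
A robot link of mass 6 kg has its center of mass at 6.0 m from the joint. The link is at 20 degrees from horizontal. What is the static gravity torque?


tau = m*g*L*cos(angle)
= 6 * 9.81 * 6.0 * cos(20 deg)
= 6 * 9.81 * 6.0 * 0.9397
= 331.8618 Nm


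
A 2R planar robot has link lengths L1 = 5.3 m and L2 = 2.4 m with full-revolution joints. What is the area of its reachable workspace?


r_max = L1 + L2 = 7.7 m
r_min = |L1 - L2| = 2.9 m
Area = pi*(r_max^2 - r_min^2)
= pi*(59.29 - 8.41)
= pi * 50.88
= 159.8442 m^2


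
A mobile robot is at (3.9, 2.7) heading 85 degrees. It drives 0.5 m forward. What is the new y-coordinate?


y_new = y0 + d*sin(theta)
= 2.7 + 0.5*sin(85)
= 2.7 + 0.4981
= 3.1981


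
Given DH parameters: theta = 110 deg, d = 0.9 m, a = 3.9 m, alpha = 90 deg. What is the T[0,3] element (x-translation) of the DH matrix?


T[0,3] = a * cos(theta)
= 3.9 * cos(110 deg)
= 3.9 * -0.342
= -1.3339


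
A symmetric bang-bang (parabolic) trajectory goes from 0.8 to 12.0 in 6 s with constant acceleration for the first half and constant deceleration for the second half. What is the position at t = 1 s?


Symmetric rest-to-rest: each phase covers (pf-p0)/2 in time T/2. 0.5*a*(T/2)^2 = (pf-p0)/2 => a = 4*(pf-p0)/T^2
a = 4*(12.0-0.8)/6^2 = 1.2444
t = 1 is in the acceleration phase (t <= T/2).
p = p0 + 0.5*a*t^2 = 0.8 + 0.5*1.2444*1^2
= 1.4222


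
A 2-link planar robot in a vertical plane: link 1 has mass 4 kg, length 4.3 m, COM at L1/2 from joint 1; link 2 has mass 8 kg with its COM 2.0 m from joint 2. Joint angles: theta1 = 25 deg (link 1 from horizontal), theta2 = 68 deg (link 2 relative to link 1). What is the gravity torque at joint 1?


Horizontal distance from joint 1 to link-1 COM:
  x_c1 = (L1/2)*cos(t1) = 2.15 * 0.9063 = 1.9486 m
Horizontal distance from joint 1 to link-2 COM:
  x_c2 = L1*cos(t1) + Lc2*cos(t1+t2)
       = 4.3*0.9063 + 2.0*-0.0523 = 3.7925 m
tau1 = m1*g*x_c1 + m2*g*x_c2
     = 4*9.81*1.9486 + 8*9.81*3.7925
     = 76.4616 + 297.6316
     = 374.0932 Nm


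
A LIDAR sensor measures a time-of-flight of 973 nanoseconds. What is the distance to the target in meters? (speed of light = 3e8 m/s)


tof = 973 ns = 9.73e-07 s
dist = c * tof / 2
= 3e8 * 9.73e-07 / 2
= 145.95 m


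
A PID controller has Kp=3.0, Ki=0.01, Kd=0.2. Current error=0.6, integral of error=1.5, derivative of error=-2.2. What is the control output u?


u = Kp*e + Ki*int(e) + Kd*de/dt
= 3.0*0.6 + 0.01*1.5 + 0.2*(-2.2)
= 1.8 + 0.015 + -0.44
= 1.375


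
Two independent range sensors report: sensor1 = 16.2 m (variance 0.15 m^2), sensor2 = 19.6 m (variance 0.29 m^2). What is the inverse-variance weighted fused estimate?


w1 = (1/var1) / (1/var1 + 1/var2)
   = 6.6667 / (6.6667 + 3.4483) = 0.6591
w2 = 1 - w1 = 0.3409
fused = w1*s1 + w2*s2 = 10.6773 + 6.6818
= 17.3591 m


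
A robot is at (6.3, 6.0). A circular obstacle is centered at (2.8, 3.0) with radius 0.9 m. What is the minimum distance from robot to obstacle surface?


center_dist = sqrt((6.3-2.8)^2 + (6.0-3.0)^2)
= sqrt(12.25 + 9.0)
= 4.6098
min_dist = center_dist - radius = 4.6098 - 0.9 = 3.7098 m


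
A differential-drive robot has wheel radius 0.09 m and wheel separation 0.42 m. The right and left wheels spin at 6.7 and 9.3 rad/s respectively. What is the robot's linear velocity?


vR = r*wR = 0.09*6.7 = 0.603 m/s
vL = r*wL = 0.09*9.3 = 0.837 m/s
v = (vR+vL)/2 = 0.72 m/s
omega = (vR-vL)/L = -0.5571 rad/s
linear velocity = 0.72 m/s


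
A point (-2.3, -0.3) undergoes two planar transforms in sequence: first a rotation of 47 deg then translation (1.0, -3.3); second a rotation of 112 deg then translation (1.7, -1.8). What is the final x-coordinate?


After transform 1:
x1 = cos(47)*-2.3 - sin(47)*-0.3 + 1.0 = -0.3492
y1 = sin(47)*-2.3 + cos(47)*-0.3 + -3.3 = -5.1867
After transform 2:
x2 = cos(112)*-0.3492 - sin(112)*-5.1867 + 1.7
= 6.6398


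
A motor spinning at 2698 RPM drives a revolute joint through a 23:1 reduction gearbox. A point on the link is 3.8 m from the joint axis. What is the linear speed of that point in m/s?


omega_motor = 2698 * 2*pi/60 = 282.5339 rad/s
omega_joint = omega_motor / 23 = 12.2841 rad/s
v = omega_joint * r = 12.2841 * 3.8
= 46.6795 m/s


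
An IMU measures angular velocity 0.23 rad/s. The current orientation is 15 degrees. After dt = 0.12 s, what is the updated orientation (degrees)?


delta_theta = w * dt = 0.23 * 0.12 = 0.0276 rad
= 1.5814 deg
theta_new = 15 + 1.5814 = 16.5814 deg


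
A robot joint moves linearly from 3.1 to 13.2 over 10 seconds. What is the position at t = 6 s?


s = t/T = 6/10 = 0.6
p(t) = p0 + (pf-p0)*s
= 3.1 + (13.2 - 3.1) * 0.6
= 9.16


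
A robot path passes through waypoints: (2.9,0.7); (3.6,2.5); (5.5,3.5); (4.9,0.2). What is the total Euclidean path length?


Segment lengths:
  seg1 = sqrt((0.7)^2 + (1.8)^2) = 1.9313
  seg2 = sqrt((1.9)^2 + (1.0)^2) = 2.1471
  seg3 = sqrt((-0.6)^2 + (-3.3)^2) = 3.3541
Total = 7.4325


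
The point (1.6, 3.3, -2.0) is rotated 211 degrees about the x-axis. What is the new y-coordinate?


Rotation about x-axis: y' = y*cos(theta) - z*sin(theta)
= 3.3 * -0.8572 - -2.0 * -0.515
= -3.8587


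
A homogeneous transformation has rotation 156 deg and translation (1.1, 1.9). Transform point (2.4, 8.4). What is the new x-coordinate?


x' = cos(theta)*px - sin(theta)*py + tx
= -0.9135*2.4 - 0.4067*8.4 + 1.1
= -4.5091


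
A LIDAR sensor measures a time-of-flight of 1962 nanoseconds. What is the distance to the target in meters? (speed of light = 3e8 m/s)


tof = 1962 ns = 1.962e-06 s
dist = c * tof / 2
= 3e8 * 1.962e-06 / 2
= 294.3 m


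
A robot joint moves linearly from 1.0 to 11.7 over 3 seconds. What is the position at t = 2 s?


s = t/T = 2/3 = 0.6667
p(t) = p0 + (pf-p0)*s
= 1.0 + (11.7 - 1.0) * 0.6667
= 8.1333


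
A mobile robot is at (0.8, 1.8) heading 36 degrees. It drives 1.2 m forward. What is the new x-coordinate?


x_new = x0 + d*cos(theta)
= 0.8 + 1.2*cos(36)
= 0.8 + 0.9708
= 1.7708


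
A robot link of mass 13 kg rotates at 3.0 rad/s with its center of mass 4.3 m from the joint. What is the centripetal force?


F = m * omega^2 * r
= 13 * 3.0^2 * 4.3
= 13 * 9.0 * 4.3
= 503.1 N


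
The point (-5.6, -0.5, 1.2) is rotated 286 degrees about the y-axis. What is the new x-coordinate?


Rotation about y-axis: x' = x*cos(theta) + z*sin(theta)
= -5.6 * 0.2756 + 1.2 * -0.9613
= -2.6971


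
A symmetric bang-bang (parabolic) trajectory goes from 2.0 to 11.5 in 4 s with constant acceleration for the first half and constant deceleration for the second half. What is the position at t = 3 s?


Symmetric rest-to-rest: each phase covers (pf-p0)/2 in time T/2. 0.5*a*(T/2)^2 = (pf-p0)/2 => a = 4*(pf-p0)/T^2
a = 4*(11.5-2.0)/4^2 = 2.375
t = 3 is in the deceleration phase (t > T/2).
p = pf - 0.5*a*(T-t)^2 = 11.5 - 0.5*2.375*1^2
= 10.3125


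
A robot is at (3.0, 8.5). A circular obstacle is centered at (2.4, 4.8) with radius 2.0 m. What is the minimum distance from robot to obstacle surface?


center_dist = sqrt((3.0-2.4)^2 + (8.5-4.8)^2)
= sqrt(0.36 + 13.69)
= 3.7483
min_dist = center_dist - radius = 3.7483 - 2.0 = 1.7483 m


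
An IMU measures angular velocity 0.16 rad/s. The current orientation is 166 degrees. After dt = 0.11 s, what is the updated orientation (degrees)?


delta_theta = w * dt = 0.16 * 0.11 = 0.0176 rad
= 1.0084 deg
theta_new = 166 + 1.0084 = 167.0084 deg


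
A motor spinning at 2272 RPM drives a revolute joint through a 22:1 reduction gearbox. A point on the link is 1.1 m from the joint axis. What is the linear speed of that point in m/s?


omega_motor = 2272 * 2*pi/60 = 237.9233 rad/s
omega_joint = omega_motor / 22 = 10.8147 rad/s
v = omega_joint * r = 10.8147 * 1.1
= 11.8962 m/s


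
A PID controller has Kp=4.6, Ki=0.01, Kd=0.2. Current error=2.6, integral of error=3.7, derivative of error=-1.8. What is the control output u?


u = Kp*e + Ki*int(e) + Kd*de/dt
= 4.6*2.6 + 0.01*3.7 + 0.2*(-1.8)
= 11.96 + 0.037 + -0.36
= 11.637


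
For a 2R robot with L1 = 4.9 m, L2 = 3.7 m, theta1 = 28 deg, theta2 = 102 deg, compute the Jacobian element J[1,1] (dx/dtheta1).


J[1,1] = -L1*sin(t1) - L2*sin(t1+t2)
= -4.9*sin(28) - 3.7*sin(130)
= -5.1348


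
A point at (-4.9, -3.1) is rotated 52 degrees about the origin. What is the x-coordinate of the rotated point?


x' = x*cos(theta) - y*sin(theta)
cos(52 deg) = 0.6157, sin(52 deg) = 0.788
x' = -4.9 * 0.6157 - -3.1 * 0.788
= -3.0167 - -2.4428
= -0.5739


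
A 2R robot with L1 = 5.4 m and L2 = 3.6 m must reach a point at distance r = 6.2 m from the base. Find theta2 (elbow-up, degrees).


cos(theta2) = (r^2 - L1^2 - L2^2) / (2*L1*L2)
cos(theta2) = (38.44 - 29.16 - 12.96) / 38.88
cos(theta2) = -0.09465
theta2 = 95.4312 degrees


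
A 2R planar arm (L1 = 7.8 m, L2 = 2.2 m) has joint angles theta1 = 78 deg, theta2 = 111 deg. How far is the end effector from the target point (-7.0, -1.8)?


End effector via forward kinematics:
x = L1*cos(t1) + L2*cos(t1+t2) = -0.5512
y = L1*sin(t1) + L2*sin(t1+t2) = 7.2854
Distance to target:
d = sqrt((-7.0 - -0.5512)^2 + (-1.8 - 7.2854)^2)
= sqrt(41.587 + 82.5444)
= 11.1414 m


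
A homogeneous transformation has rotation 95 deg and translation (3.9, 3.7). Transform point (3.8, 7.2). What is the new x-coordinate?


x' = cos(theta)*px - sin(theta)*py + tx
= -0.0872*3.8 - 0.9962*7.2 + 3.9
= -3.6038


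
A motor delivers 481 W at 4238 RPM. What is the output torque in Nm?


omega = 4238 * 2*pi/60 = 443.8023 rad/s
tau = P / omega = 481 / 443.8023
= 1.0838 Nm


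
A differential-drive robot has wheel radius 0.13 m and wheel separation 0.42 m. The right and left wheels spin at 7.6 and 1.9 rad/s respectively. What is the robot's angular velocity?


vR = r*wR = 0.13*7.6 = 0.988 m/s
vL = r*wL = 0.13*1.9 = 0.247 m/s
v = (vR+vL)/2 = 0.6175 m/s
omega = (vR-vL)/L = 1.7643 rad/s
angular velocity = 1.7643 rad/s


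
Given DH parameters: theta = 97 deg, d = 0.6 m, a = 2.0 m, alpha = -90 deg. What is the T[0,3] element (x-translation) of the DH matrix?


T[0,3] = a * cos(theta)
= 2.0 * cos(97 deg)
= 2.0 * -0.1219
= -0.2437


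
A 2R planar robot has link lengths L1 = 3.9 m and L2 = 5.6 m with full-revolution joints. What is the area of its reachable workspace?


r_max = L1 + L2 = 9.5 m
r_min = |L1 - L2| = 1.7 m
Area = pi*(r_max^2 - r_min^2)
= pi*(90.25 - 2.89)
= pi * 87.36
= 274.4495 m^2


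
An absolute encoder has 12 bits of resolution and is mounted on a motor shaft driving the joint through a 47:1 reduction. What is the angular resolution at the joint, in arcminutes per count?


counts = 2^12 = 4096
effective counts at joint = 4096 * 47 = 192512
resolution = 360*60 / 192512
= 0.1122 arcmin/count


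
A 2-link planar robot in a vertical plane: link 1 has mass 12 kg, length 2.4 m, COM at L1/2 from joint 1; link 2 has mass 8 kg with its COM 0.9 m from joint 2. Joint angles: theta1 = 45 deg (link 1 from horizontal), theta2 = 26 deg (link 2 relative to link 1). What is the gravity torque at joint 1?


Horizontal distance from joint 1 to link-1 COM:
  x_c1 = (L1/2)*cos(t1) = 1.2 * 0.7071 = 0.8485 m
Horizontal distance from joint 1 to link-2 COM:
  x_c2 = L1*cos(t1) + Lc2*cos(t1+t2)
       = 2.4*0.7071 + 0.9*0.3256 = 1.9901 m
tau1 = m1*g*x_c1 + m2*g*x_c2
     = 12*9.81*0.8485 + 8*9.81*1.9901
     = 99.8887 + 156.1805
     = 256.0692 Nm


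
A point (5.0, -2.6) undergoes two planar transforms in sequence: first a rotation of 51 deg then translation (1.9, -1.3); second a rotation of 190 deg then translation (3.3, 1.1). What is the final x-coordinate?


After transform 1:
x1 = cos(51)*5.0 - sin(51)*-2.6 + 1.9 = 7.0672
y1 = sin(51)*5.0 + cos(51)*-2.6 + -1.3 = 0.9495
After transform 2:
x2 = cos(190)*7.0672 - sin(190)*0.9495 + 3.3
= -3.4949


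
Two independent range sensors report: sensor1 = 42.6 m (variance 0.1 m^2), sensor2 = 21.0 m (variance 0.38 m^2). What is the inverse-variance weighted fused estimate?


w1 = (1/var1) / (1/var1 + 1/var2)
   = 10.0 / (10.0 + 2.6316) = 0.7917
w2 = 1 - w1 = 0.2083
fused = w1*s1 + w2*s2 = 33.725 + 4.375
= 38.1 m


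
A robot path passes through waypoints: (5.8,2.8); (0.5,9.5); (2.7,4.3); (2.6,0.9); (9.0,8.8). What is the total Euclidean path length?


Segment lengths:
  seg1 = sqrt((-5.3)^2 + (6.7)^2) = 8.5428
  seg2 = sqrt((2.2)^2 + (-5.2)^2) = 5.6462
  seg3 = sqrt((-0.1)^2 + (-3.4)^2) = 3.4015
  seg4 = sqrt((6.4)^2 + (7.9)^2) = 10.1671
Total = 27.7576


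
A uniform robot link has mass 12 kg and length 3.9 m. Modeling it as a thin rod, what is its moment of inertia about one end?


I = (1/3) * m * L^2
= (1/3) * 12 * 3.9^2
= 0.333333 * 12 * 15.21
= 60.84 kg*m^2


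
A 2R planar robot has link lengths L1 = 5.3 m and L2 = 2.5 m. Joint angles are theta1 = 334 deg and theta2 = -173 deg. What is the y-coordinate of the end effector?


Convert angles to radians: theta1 = 5.8294, theta2 = -3.0194
y = L1*sin(theta1) + L2*sin(theta1+theta2)
y = -2.3234 + 0.8139
y = -1.5094


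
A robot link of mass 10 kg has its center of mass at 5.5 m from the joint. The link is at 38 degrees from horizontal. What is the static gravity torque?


tau = m*g*L*cos(angle)
= 10 * 9.81 * 5.5 * cos(38 deg)
= 10 * 9.81 * 5.5 * 0.788
= 425.1712 Nm


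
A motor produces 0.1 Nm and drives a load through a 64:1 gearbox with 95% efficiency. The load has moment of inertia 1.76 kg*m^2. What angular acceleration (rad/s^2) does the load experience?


tau_out = tau_motor * N * eta
= 0.1 * 64 * 0.95 = 6.08 Nm
alpha = tau_out / I = 6.08 / 1.76
= 3.4545 rad/s^2


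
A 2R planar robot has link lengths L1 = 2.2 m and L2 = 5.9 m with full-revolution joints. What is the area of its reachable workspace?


r_max = L1 + L2 = 8.1 m
r_min = |L1 - L2| = 3.7 m
Area = pi*(r_max^2 - r_min^2)
= pi*(65.61 - 13.69)
= pi * 51.92
= 163.1115 m^2


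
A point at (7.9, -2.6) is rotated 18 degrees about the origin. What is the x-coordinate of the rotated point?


x' = x*cos(theta) - y*sin(theta)
cos(18 deg) = 0.9511, sin(18 deg) = 0.309
x' = 7.9 * 0.9511 - -2.6 * 0.309
= 7.5133 - -0.8034
= 8.3168


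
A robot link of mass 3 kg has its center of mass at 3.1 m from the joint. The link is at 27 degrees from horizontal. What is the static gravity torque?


tau = m*g*L*cos(angle)
= 3 * 9.81 * 3.1 * cos(27 deg)
= 3 * 9.81 * 3.1 * 0.891
= 81.2892 Nm


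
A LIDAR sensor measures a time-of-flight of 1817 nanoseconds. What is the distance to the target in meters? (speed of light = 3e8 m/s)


tof = 1817 ns = 1.817e-06 s
dist = c * tof / 2
= 3e8 * 1.817e-06 / 2
= 272.55 m


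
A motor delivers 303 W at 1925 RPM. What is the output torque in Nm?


omega = 1925 * 2*pi/60 = 201.5855 rad/s
tau = P / omega = 303 / 201.5855
= 1.5031 Nm


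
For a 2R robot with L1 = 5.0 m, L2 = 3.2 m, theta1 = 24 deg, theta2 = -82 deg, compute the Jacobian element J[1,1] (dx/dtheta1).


J[1,1] = -L1*sin(t1) - L2*sin(t1+t2)
= -5.0*sin(24) - 3.2*sin(-58)
= 0.6801


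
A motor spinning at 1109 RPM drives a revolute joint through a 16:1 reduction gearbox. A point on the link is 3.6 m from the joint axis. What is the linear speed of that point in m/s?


omega_motor = 1109 * 2*pi/60 = 116.1342 rad/s
omega_joint = omega_motor / 16 = 7.2584 rad/s
v = omega_joint * r = 7.2584 * 3.6
= 26.1302 m/s


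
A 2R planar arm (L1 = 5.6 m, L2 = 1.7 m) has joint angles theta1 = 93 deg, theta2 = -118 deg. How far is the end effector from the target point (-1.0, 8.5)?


End effector via forward kinematics:
x = L1*cos(t1) + L2*cos(t1+t2) = 1.2476
y = L1*sin(t1) + L2*sin(t1+t2) = 4.8739
Distance to target:
d = sqrt((-1.0 - 1.2476)^2 + (8.5 - 4.8739)^2)
= sqrt(5.0519 + 13.1488)
= 4.2662 m


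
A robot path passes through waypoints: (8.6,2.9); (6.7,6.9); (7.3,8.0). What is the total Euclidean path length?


Segment lengths:
  seg1 = sqrt((-1.9)^2 + (4.0)^2) = 4.4283
  seg2 = sqrt((0.6)^2 + (1.1)^2) = 1.253
Total = 5.6813


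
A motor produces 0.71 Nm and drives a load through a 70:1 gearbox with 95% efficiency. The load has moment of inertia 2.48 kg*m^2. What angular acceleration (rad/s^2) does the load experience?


tau_out = tau_motor * N * eta
= 0.71 * 70 * 0.95 = 47.215 Nm
alpha = tau_out / I = 47.215 / 2.48
= 19.0383 rad/s^2


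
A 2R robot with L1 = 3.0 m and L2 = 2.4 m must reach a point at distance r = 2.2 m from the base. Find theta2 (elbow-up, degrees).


cos(theta2) = (r^2 - L1^2 - L2^2) / (2*L1*L2)
cos(theta2) = (4.84 - 9.0 - 5.76) / 14.4
cos(theta2) = -0.688889
theta2 = 133.5422 degrees


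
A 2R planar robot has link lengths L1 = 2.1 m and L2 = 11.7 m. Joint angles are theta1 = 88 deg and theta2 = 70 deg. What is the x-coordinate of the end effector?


Convert angles to radians: theta1 = 1.5359, theta2 = 1.2217
x = L1*cos(theta1) + L2*cos(theta1+theta2)
x = 0.0733 + -10.8481
x = -10.7748


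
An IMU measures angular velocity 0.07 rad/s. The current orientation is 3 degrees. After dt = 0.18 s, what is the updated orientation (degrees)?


delta_theta = w * dt = 0.07 * 0.18 = 0.0126 rad
= 0.7219 deg
theta_new = 3 + 0.7219 = 3.7219 deg


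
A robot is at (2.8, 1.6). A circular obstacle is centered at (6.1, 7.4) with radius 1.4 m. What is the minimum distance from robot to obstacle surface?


center_dist = sqrt((2.8-6.1)^2 + (1.6-7.4)^2)
= sqrt(10.89 + 33.64)
= 6.6731
min_dist = center_dist - radius = 6.6731 - 1.4 = 5.2731 m


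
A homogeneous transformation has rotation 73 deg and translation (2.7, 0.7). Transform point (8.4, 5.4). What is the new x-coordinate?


x' = cos(theta)*px - sin(theta)*py + tx
= 0.2924*8.4 - 0.9563*5.4 + 2.7
= -0.0081


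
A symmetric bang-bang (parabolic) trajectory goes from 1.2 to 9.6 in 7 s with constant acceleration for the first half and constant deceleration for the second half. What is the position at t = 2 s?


Symmetric rest-to-rest: each phase covers (pf-p0)/2 in time T/2. 0.5*a*(T/2)^2 = (pf-p0)/2 => a = 4*(pf-p0)/T^2
a = 4*(9.6-1.2)/7^2 = 0.6857
t = 2 is in the acceleration phase (t <= T/2).
p = p0 + 0.5*a*t^2 = 1.2 + 0.5*0.6857*2^2
= 2.5714


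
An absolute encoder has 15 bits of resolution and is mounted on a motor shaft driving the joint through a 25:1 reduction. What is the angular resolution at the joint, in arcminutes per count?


counts = 2^15 = 32768
effective counts at joint = 32768 * 25 = 819200
resolution = 360*60 / 819200
= 0.0264 arcmin/count


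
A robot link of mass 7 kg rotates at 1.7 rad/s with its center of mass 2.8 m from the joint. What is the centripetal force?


F = m * omega^2 * r
= 7 * 1.7^2 * 2.8
= 7 * 2.89 * 2.8
= 56.644 N


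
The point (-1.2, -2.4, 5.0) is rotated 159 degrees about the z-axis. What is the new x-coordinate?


Rotation about z-axis: x' = x*cos(theta) - y*sin(theta)
= -1.2 * -0.9336 - -2.4 * 0.3584
= 1.9804


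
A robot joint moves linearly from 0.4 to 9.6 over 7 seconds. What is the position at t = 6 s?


s = t/T = 6/7 = 0.8571
p(t) = p0 + (pf-p0)*s
= 0.4 + (9.6 - 0.4) * 0.8571
= 8.2857


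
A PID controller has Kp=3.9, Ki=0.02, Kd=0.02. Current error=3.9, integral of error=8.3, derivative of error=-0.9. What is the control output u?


u = Kp*e + Ki*int(e) + Kd*de/dt
= 3.9*3.9 + 0.02*8.3 + 0.02*(-0.9)
= 15.21 + 0.166 + -0.018
= 15.358


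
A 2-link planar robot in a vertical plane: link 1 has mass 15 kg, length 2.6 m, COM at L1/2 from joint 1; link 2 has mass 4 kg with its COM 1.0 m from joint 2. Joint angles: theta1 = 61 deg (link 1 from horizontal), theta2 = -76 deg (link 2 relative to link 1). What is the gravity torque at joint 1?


Horizontal distance from joint 1 to link-1 COM:
  x_c1 = (L1/2)*cos(t1) = 1.3 * 0.4848 = 0.6303 m
Horizontal distance from joint 1 to link-2 COM:
  x_c2 = L1*cos(t1) + Lc2*cos(t1+t2)
       = 2.6*0.4848 + 1.0*0.9659 = 2.2264 m
tau1 = m1*g*x_c1 + m2*g*x_c2
     = 15*9.81*0.6303 + 4*9.81*2.2264
     = 92.7417 + 87.3651
     = 180.1068 Nm
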